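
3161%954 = 299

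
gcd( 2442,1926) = 6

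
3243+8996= 12239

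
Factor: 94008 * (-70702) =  - 6646553616 = - 2^4*3^1*23^1*29^1*53^1*3917^1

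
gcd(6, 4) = 2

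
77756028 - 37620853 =40135175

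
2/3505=2/3505 = 0.00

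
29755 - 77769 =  - 48014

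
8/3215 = 8/3215 = 0.00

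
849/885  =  283/295 = 0.96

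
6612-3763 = 2849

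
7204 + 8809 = 16013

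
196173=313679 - 117506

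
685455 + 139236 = 824691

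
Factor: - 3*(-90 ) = 270 = 2^1 * 3^3*5^1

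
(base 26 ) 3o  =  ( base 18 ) 5c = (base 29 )3F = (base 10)102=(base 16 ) 66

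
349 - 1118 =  - 769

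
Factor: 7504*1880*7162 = 101038058240 = 2^8*5^1*7^1*47^1 * 67^1*3581^1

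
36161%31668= 4493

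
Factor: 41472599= 7^1*5924657^1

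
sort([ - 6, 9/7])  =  [ - 6 , 9/7 ] 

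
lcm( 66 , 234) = 2574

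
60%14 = 4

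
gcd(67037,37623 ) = 1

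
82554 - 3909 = 78645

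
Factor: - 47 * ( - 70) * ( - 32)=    - 105280 = -2^6* 5^1 *7^1 * 47^1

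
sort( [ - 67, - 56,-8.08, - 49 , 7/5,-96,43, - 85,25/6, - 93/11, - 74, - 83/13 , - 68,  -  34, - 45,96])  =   [-96, - 85, - 74, - 68, - 67, - 56, - 49, - 45,-34,-93/11, - 8.08, - 83/13, 7/5, 25/6,43, 96] 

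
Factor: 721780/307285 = 2^2*11^( - 1 )*37^ ( - 1 )*239^1 = 956/407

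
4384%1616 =1152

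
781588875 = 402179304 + 379409571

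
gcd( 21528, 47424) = 312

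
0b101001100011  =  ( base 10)2659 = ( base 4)221203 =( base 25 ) 469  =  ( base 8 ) 5143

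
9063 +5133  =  14196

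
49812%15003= 4803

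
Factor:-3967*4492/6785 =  - 2^2  *5^( - 1)*23^ (- 1) * 59^( - 1)*1123^1 * 3967^1  =  - 17819764/6785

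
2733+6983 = 9716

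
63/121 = 63/121 = 0.52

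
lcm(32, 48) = 96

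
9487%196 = 79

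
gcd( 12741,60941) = 1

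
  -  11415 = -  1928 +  - 9487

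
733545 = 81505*9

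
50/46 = 25/23 = 1.09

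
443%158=127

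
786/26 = 393/13 = 30.23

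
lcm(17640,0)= 0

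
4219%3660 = 559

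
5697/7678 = 5697/7678 = 0.74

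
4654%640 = 174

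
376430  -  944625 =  - 568195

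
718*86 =61748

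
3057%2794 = 263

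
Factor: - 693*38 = -26334 = - 2^1*3^2*7^1 * 11^1*19^1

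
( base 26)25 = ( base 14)41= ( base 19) 30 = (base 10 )57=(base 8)71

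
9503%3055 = 338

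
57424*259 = 14872816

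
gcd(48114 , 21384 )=5346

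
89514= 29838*3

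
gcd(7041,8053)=1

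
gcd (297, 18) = 9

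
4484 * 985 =4416740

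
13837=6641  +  7196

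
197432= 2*98716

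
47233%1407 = 802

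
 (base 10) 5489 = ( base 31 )5m2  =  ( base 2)1010101110001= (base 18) ggh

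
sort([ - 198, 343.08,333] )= [ - 198,333, 343.08 ]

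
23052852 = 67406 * 342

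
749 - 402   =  347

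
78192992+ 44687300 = 122880292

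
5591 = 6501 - 910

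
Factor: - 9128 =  - 2^3*7^1*163^1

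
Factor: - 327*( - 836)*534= 145980648 =2^3*3^2*11^1*19^1*89^1  *  109^1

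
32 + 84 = 116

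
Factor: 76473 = 3^2  *  29^1*293^1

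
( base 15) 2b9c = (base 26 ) DMC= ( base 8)22234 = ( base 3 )110212010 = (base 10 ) 9372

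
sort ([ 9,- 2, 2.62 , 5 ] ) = [ -2 , 2.62, 5, 9]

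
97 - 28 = 69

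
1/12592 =1/12592 =0.00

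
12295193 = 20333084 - 8037891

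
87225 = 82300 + 4925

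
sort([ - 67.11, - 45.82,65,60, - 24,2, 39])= [ - 67.11,  -  45.82,-24,2, 39 , 60,65 ] 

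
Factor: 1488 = 2^4*3^1* 31^1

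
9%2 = 1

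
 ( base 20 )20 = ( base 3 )1111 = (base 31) 19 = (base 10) 40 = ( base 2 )101000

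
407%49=15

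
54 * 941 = 50814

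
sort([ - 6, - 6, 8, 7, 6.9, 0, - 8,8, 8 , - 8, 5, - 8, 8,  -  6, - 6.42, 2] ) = [ - 8, - 8,-8, - 6.42, - 6, - 6,-6, 0 , 2,  5, 6.9,7, 8, 8, 8,8] 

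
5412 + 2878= 8290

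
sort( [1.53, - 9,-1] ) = [  -  9, - 1, 1.53] 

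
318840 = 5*63768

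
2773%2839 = 2773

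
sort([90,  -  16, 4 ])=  [ - 16, 4, 90] 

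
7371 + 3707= 11078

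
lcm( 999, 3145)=84915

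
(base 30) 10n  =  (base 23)1H3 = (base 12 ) 64B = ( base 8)1633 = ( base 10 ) 923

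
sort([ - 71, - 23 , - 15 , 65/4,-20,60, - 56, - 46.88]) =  [ - 71,  -  56, - 46.88,- 23, - 20, -15,65/4,60]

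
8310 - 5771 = 2539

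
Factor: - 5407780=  - 2^2*5^1 * 7^1 * 19^2*107^1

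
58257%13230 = 5337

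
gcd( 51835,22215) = 7405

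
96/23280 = 2/485=0.00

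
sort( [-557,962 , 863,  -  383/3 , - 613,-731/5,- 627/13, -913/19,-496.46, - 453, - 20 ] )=[ - 613,- 557, - 496.46, - 453, - 731/5,  -  383/3, - 627/13, - 913/19, - 20,863,  962]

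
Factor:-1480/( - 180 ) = 2^1*3^(- 2)* 37^1 = 74/9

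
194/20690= 97/10345 = 0.01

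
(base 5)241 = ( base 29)2d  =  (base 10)71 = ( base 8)107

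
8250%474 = 192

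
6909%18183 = 6909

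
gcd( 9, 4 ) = 1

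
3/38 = 3/38 = 0.08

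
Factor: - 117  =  -3^2 *13^1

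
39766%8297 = 6578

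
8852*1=8852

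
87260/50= 1745 + 1/5=1745.20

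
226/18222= 113/9111 = 0.01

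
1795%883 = 29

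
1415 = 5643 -4228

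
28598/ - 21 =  - 28598/21 = - 1361.81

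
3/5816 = 3/5816 = 0.00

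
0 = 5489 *0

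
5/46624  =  5/46624 = 0.00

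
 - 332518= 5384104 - 5716622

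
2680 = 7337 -4657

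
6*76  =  456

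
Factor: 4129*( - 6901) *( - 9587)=67^1*103^1 * 4129^1*9587^1 = 273174173423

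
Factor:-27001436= - 2^2 *7^1*11^1*29^1*3023^1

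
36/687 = 12/229 = 0.05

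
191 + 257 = 448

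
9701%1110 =821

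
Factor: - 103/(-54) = 2^( - 1)*3^( - 3)*103^1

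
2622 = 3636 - 1014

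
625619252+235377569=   860996821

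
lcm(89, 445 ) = 445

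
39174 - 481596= -442422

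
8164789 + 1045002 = 9209791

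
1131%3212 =1131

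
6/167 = 6/167 =0.04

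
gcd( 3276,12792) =156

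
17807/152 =17807/152  =  117.15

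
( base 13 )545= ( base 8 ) 1606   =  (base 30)102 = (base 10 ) 902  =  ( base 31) t3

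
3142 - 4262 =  - 1120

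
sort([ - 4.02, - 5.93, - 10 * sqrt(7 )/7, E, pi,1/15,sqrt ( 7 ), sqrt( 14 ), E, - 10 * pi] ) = [ - 10*pi, - 5.93, - 4.02, - 10*sqrt(7 )/7 , 1/15,sqrt(7 ), E,E,pi,sqrt( 14)] 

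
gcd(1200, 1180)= 20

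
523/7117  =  523/7117= 0.07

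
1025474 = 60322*17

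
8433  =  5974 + 2459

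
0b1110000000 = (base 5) 12041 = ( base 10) 896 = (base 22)1IG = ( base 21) 20e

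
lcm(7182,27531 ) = 165186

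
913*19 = 17347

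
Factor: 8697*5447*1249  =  59168326191 =3^1*13^2*223^1*419^1 * 1249^1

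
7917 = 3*2639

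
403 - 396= 7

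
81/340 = 81/340 = 0.24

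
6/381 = 2/127 = 0.02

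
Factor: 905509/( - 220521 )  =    -  3^( - 1)*7^( - 1)*11^1*263^1*313^1*10501^( - 1 )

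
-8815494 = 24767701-33583195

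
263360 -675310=-411950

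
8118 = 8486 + -368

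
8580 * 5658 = 48545640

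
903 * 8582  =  7749546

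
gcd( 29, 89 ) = 1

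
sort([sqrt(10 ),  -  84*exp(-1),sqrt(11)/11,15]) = [ - 84 * exp(-1), sqrt( 11)/11 , sqrt( 10),15] 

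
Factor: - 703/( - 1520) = 2^( - 4 )*5^( - 1)*37^1 = 37/80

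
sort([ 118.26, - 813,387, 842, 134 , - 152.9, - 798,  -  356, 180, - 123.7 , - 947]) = [ - 947, - 813,-798, - 356, - 152.9, - 123.7, 118.26, 134, 180,  387 , 842] 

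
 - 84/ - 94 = 42/47 = 0.89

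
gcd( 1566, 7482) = 174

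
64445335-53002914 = 11442421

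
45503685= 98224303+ - 52720618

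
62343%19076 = 5115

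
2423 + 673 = 3096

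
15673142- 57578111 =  - 41904969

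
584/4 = 146 = 146.00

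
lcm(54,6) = 54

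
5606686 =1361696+4244990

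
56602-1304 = 55298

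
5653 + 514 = 6167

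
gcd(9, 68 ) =1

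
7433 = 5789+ 1644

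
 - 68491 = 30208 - 98699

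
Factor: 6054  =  2^1*3^1 * 1009^1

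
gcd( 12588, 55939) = 1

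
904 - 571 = 333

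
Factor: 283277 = 283277^1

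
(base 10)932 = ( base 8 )1644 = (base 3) 1021112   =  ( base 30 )112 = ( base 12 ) 658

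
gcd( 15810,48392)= 2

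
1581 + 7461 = 9042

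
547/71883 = 547/71883 = 0.01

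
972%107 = 9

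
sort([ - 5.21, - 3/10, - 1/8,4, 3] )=[ - 5.21, - 3/10,-1/8,3,4]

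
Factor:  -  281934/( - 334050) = 46989/55675  =  3^2*5^( - 2 ) *17^(-1)*23^1*131^ ( - 1)*227^1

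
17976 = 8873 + 9103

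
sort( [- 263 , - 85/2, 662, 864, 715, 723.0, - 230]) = [ - 263 , - 230, - 85/2,662, 715, 723.0,  864]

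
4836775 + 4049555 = 8886330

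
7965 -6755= 1210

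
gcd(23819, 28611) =1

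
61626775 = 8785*7015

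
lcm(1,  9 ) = 9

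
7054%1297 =569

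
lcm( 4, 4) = 4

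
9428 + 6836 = 16264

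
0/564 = 0 = 0.00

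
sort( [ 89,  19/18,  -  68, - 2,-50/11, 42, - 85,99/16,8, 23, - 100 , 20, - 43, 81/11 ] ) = [ - 100, - 85,  -  68, - 43,-50/11, - 2,19/18,99/16,81/11,8,20,23, 42, 89 ]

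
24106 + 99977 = 124083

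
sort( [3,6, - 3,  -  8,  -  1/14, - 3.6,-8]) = [  -  8, -8, - 3.6, - 3, - 1/14 , 3,6] 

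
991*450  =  445950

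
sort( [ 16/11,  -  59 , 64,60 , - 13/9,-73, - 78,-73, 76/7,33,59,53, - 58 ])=[-78, - 73, - 73, - 59, - 58 , - 13/9,16/11,76/7, 33,53, 59,60, 64 ] 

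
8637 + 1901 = 10538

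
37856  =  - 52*( - 728)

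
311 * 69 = 21459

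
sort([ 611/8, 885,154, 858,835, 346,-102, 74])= [ - 102,74, 611/8, 154, 346,  835 , 858 , 885]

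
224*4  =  896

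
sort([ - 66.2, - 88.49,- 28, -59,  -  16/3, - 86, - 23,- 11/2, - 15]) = [ - 88.49, - 86,-66.2,-59, - 28, - 23,-15, - 11/2, - 16/3] 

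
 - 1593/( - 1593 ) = 1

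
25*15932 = 398300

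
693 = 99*7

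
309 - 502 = -193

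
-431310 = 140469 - 571779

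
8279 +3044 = 11323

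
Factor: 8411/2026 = 2^( - 1)* 13^1*647^1*1013^( - 1)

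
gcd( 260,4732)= 52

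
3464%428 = 40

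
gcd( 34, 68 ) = 34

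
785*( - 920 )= - 722200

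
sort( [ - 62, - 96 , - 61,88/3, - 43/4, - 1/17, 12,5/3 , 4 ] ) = [ - 96, -62, - 61, - 43/4, - 1/17, 5/3, 4, 12,88/3 ]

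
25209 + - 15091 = 10118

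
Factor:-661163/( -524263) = 17^(  -  1)*113^1*5851^1*30839^( - 1)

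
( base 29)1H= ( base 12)3a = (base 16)2E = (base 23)20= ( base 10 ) 46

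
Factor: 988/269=2^2*13^1 * 19^1*269^( - 1 ) 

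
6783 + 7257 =14040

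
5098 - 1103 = 3995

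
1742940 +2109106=3852046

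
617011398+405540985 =1022552383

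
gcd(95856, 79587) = 3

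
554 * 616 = 341264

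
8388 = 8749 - 361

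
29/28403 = 29/28403= 0.00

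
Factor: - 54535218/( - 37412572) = 2^ ( - 1)* 3^1*17^1*1091^( - 1 )* 8573^( - 1) * 534659^1 = 27267609/18706286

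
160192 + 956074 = 1116266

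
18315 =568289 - 549974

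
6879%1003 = 861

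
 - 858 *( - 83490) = 71634420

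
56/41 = 1+15/41 = 1.37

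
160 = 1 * 160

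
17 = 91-74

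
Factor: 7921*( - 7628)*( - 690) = 2^3*3^1*5^1*23^1 * 89^2*1907^1 = 41690757720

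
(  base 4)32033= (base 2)1110001111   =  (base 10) 911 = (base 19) 29i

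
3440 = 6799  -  3359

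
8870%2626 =992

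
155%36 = 11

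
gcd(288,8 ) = 8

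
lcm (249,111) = 9213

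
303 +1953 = 2256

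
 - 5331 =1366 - 6697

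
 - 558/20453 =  - 1+ 19895/20453 = - 0.03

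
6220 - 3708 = 2512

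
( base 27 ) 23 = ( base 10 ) 57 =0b111001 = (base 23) 2B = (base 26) 25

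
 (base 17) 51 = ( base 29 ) 2s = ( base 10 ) 86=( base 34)2I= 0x56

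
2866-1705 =1161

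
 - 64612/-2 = 32306 + 0/1= 32306.00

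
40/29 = 40/29 = 1.38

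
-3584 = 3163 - 6747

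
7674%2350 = 624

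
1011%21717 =1011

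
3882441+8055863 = 11938304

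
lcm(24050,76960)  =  384800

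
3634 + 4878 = 8512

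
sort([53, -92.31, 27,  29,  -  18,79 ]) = [ - 92.31, - 18,27,29, 53,79]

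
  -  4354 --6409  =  2055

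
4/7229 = 4/7229 = 0.00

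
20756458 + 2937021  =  23693479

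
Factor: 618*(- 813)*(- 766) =2^2*3^2 *103^1*271^1*383^1 = 384864444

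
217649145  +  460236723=677885868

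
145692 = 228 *639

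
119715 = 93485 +26230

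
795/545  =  159/109 = 1.46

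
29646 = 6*4941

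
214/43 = 4  +  42/43   =  4.98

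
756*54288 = 41041728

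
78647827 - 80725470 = -2077643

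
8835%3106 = 2623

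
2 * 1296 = 2592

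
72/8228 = 18/2057  =  0.01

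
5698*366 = 2085468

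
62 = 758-696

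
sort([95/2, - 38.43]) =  [ - 38.43,95/2]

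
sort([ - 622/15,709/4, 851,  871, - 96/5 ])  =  [-622/15, - 96/5,709/4, 851 , 871]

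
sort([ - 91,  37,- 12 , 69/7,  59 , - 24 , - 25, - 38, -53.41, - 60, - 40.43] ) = [ - 91, - 60 ,  -  53.41,-40.43, - 38, - 25, - 24, - 12,  69/7,  37,59 ] 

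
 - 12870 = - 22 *585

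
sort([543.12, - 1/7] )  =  [-1/7,543.12 ] 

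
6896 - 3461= 3435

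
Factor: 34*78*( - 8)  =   - 21216 =- 2^5*3^1*13^1*17^1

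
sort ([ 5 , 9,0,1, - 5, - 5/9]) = [ - 5, - 5/9,  0, 1, 5, 9 ]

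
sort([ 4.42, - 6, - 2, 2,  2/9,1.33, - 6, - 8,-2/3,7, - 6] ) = [ - 8, - 6, - 6,-6, - 2, - 2/3, 2/9, 1.33, 2,4.42,  7]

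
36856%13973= 8910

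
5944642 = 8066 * 737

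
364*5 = 1820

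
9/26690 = 9/26690 = 0.00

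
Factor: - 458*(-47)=2^1 * 47^1*229^1= 21526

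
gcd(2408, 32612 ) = 4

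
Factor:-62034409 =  - 313^1*198193^1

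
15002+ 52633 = 67635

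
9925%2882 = 1279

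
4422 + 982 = 5404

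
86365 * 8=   690920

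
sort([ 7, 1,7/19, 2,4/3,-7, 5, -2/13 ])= [ - 7, -2/13 , 7/19, 1,4/3, 2, 5, 7]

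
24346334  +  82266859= 106613193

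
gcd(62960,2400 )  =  80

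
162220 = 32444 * 5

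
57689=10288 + 47401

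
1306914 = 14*93351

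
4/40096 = 1/10024 = 0.00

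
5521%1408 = 1297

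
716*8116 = 5811056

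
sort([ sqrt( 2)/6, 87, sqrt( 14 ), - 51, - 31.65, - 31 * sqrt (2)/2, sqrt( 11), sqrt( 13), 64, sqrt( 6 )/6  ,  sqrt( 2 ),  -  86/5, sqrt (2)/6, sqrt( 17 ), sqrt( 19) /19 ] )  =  [- 51, - 31.65,  -  31*sqrt( 2) /2, -86/5,  sqrt( 19)/19,sqrt( 2)/6, sqrt( 2)/6,sqrt( 6 ) /6 , sqrt( 2),  sqrt( 11 ), sqrt(13), sqrt (14 ),sqrt( 17 ) , 64, 87]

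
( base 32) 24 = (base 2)1000100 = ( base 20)38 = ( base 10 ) 68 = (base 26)2G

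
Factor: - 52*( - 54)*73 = 204984 = 2^3*3^3*13^1*  73^1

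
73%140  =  73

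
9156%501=138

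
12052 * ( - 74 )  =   - 891848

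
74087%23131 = 4694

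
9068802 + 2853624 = 11922426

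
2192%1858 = 334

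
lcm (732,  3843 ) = 15372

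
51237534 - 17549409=33688125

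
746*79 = 58934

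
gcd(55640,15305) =5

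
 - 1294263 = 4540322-5834585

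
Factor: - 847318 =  -2^1 * 461^1*919^1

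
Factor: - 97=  - 97^1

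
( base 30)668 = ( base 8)12724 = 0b1010111010100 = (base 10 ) 5588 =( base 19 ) F92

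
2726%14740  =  2726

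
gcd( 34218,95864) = 2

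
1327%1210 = 117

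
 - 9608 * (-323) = 3103384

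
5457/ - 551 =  - 10 + 53/551  =  - 9.90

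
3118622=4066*767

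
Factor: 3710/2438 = 35/23 = 5^1*7^1*23^ ( - 1)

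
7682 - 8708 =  - 1026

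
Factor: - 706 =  - 2^1*353^1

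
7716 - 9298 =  - 1582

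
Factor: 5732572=2^2 *941^1*1523^1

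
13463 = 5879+7584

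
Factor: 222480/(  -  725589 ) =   -  24720/80621=-2^4 * 3^1*5^1*103^1*80621^ ( - 1 ) 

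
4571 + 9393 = 13964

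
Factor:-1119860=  -2^2*5^1 * 7^1 * 19^1*421^1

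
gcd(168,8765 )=1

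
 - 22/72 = -11/36 = - 0.31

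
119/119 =1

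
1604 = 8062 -6458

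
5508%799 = 714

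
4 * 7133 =28532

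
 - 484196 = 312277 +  - 796473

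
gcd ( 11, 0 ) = 11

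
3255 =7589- 4334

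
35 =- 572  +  607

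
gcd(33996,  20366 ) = 2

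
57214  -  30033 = 27181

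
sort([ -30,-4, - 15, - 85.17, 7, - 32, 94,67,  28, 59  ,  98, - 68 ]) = [ - 85.17 , - 68, - 32, - 30, - 15, - 4, 7, 28, 59, 67, 94,98]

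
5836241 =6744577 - 908336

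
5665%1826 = 187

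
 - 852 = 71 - 923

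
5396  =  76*71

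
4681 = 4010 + 671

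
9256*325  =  3008200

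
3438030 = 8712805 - 5274775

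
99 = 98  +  1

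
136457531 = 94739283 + 41718248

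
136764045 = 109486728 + 27277317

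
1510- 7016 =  - 5506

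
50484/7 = 7212 = 7212.00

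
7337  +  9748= 17085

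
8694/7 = 1242 = 1242.00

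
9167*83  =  760861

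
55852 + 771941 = 827793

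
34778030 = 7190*4837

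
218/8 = 109/4= 27.25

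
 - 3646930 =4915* ( - 742) 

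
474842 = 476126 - 1284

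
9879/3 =3293=3293.00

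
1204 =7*172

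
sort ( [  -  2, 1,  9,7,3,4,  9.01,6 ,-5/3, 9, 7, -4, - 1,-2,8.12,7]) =[  -  4,-2, - 2, - 5/3,-1, 1,3,4, 6 , 7, 7,7,8.12,9,9,9.01 ] 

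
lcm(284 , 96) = 6816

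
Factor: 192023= 13^1*14771^1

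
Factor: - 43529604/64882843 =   -  2^2*3^1*83^(- 1)* 479^1*7573^1*781721^(- 1 ) 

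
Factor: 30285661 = 7^1*1013^1*4271^1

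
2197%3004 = 2197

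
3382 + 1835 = 5217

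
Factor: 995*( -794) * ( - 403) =318382090 = 2^1*5^1*13^1*31^1 * 199^1*397^1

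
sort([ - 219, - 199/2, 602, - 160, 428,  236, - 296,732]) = [ - 296, -219, - 160, - 199/2, 236,428, 602,732 ]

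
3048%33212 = 3048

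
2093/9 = 2093/9 = 232.56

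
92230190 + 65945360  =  158175550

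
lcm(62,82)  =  2542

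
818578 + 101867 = 920445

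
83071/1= 83071 = 83071.00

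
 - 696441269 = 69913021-766354290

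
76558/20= 38279/10 = 3827.90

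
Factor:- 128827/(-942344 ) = 2^(-3)*13^ (-2)*17^ (-1)*41^ (-1) * 47^1*2741^1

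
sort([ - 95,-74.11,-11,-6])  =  [-95, - 74.11, -11,-6]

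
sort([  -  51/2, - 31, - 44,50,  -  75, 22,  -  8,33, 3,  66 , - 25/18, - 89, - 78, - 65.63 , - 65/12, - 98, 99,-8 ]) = [ - 98,  -  89, - 78, - 75,- 65.63,-44, - 31, - 51/2,-8,  -  8 , - 65/12, - 25/18,3,22, 33, 50,66, 99 ]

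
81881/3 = 81881/3 = 27293.67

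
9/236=9/236 = 0.04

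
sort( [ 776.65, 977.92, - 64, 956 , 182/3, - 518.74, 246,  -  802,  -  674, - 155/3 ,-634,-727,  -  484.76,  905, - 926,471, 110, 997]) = [ - 926, - 802 , - 727,  -  674, - 634, - 518.74, - 484.76, - 64,-155/3,  182/3, 110,246, 471,  776.65, 905,  956,  977.92, 997]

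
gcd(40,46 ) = 2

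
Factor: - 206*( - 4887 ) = 1006722 = 2^1*3^3*103^1*181^1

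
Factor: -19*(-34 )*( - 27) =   -  17442 = - 2^1*3^3  *17^1*19^1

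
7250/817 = 7250/817 = 8.87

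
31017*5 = 155085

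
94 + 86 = 180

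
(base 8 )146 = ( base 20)52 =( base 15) 6C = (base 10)102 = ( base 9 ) 123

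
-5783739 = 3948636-9732375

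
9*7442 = 66978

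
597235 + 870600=1467835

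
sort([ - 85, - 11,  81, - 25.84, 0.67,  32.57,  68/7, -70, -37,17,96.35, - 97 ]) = [ - 97,- 85, - 70, - 37, -25.84, -11,0.67 , 68/7 , 17, 32.57, 81,96.35]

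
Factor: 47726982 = 2^1  *3^4*29^1*10159^1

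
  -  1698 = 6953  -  8651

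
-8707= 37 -8744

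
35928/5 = 35928/5 = 7185.60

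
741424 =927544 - 186120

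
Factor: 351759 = 3^1*37^1*3169^1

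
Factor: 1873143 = 3^2*23^1*9049^1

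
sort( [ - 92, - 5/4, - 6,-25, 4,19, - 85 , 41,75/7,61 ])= [ - 92 ,  -  85,-25,- 6, - 5/4,  4,  75/7,19,41,61 ]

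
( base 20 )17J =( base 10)559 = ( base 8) 1057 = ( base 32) HF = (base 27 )kj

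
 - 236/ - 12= 59/3 = 19.67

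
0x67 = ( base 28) 3J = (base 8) 147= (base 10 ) 103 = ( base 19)58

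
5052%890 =602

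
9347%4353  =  641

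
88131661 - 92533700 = - 4402039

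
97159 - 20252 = 76907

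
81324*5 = 406620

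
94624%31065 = 1429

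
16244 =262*62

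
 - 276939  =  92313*( - 3)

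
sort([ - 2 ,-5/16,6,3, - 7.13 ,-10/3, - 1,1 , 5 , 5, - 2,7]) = [ - 7.13, - 10/3,- 2 , - 2 , - 1 ,  -  5/16 , 1, 3, 5,5, 6,7] 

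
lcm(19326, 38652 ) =38652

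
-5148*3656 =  - 18821088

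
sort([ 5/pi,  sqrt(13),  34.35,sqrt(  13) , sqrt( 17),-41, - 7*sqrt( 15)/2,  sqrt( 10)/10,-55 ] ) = [  -  55 , - 41 , - 7*sqrt (15)/2, sqrt(10)/10, 5/pi, sqrt( 13), sqrt ( 13),sqrt( 17 ) , 34.35 ] 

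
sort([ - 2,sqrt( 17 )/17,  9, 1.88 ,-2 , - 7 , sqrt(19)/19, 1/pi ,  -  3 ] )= [ - 7, - 3, - 2 ,-2,  sqrt(19)/19,sqrt( 17)/17, 1/pi,1.88,  9 ]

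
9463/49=9463/49 = 193.12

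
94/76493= 94/76493 =0.00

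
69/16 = 4 + 5/16 = 4.31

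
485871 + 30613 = 516484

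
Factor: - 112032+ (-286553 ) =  - 398585  =  -  5^1*11^1*7247^1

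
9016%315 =196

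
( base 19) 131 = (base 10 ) 419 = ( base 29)ED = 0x1A3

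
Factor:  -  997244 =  - 2^2*249311^1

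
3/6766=3/6766 = 0.00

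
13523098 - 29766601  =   - 16243503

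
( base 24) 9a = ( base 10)226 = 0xe2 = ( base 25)91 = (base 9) 271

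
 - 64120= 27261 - 91381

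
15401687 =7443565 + 7958122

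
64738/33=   1961 + 25/33  =  1961.76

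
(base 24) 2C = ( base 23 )2e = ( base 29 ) 22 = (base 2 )111100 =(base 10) 60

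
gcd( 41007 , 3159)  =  3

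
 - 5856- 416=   -  6272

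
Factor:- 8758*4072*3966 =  - 141437776416= -2^5*3^1*29^1*151^1*509^1* 661^1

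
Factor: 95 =5^1*19^1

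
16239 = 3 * 5413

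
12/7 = 1 + 5/7 = 1.71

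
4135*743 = 3072305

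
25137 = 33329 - 8192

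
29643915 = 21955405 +7688510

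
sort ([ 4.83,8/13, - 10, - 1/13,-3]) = [ - 10, - 3,  -  1/13, 8/13,  4.83 ]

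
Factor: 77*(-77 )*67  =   - 397243=- 7^2 * 11^2*67^1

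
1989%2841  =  1989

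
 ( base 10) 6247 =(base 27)8FA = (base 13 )2AC7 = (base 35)53H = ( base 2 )1100001100111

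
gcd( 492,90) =6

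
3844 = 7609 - 3765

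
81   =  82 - 1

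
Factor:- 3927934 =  - 2^1 * 29^1*67723^1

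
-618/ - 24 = 25  +  3/4 = 25.75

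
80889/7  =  11555 + 4/7 = 11555.57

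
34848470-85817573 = -50969103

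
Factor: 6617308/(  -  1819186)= - 2^1*103^(-1 )*107^1*8831^(-1 )*15461^1 = - 3308654/909593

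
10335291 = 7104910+3230381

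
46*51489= 2368494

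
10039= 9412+627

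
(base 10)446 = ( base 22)k6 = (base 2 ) 110111110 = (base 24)IE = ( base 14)23c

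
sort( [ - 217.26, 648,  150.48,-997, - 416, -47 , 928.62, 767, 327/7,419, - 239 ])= [-997, - 416, - 239, - 217.26, -47, 327/7,  150.48, 419, 648, 767, 928.62]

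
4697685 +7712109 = 12409794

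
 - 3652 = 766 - 4418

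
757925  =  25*30317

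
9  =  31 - 22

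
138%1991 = 138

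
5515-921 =4594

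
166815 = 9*18535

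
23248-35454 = - 12206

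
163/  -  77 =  - 163/77 = - 2.12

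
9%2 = 1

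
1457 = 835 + 622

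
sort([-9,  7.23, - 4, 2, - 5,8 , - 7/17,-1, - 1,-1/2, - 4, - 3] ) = [ - 9, - 5, - 4, - 4 , - 3,-1,-1, -1/2 ,-7/17, 2,7.23 , 8 ] 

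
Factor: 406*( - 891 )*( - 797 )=2^1*3^4 * 7^1*11^1*29^1 * 797^1 = 288311562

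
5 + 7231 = 7236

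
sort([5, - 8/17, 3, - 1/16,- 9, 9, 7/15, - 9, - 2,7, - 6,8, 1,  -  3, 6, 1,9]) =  [ -9, - 9, - 6,  -  3, - 2,  -  8/17, - 1/16, 7/15, 1, 1, 3,5,6,7, 8,9,9] 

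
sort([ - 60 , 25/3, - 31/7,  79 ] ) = [ - 60,- 31/7 , 25/3 , 79] 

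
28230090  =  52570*537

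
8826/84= 105 + 1/14= 105.07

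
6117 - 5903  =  214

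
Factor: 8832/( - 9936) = - 8/9 = - 2^3*3^( - 2)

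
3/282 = 1/94 =0.01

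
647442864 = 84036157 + 563406707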